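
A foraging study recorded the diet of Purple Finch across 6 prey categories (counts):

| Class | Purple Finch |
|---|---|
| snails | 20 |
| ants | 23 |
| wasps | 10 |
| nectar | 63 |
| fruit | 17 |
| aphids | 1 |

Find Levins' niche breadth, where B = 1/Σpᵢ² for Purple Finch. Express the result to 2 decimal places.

Proportions for Purple Finch (n=134): 20/134=0.1493, 23/134=0.1716, 10/134=0.0746, 63/134=0.4701, 17/134=0.1269, 1/134=0.0075
Σpᵢ² = 0.1493² + 0.1716² + 0.0746² + 0.4701² + 0.1269² + 0.0075² = 0.022290 + 0.029447 + 0.005565 + 0.220994 + 0.016104 + 0.000056 = 0.294456
B = 1 / 0.294456 = 3.3961

3.40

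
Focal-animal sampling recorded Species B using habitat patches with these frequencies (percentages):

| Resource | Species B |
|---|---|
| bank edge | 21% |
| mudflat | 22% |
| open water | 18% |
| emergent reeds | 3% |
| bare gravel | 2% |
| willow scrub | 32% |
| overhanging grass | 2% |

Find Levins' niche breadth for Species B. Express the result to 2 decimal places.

4.37

Convert percentages to proportions (divide by 100).
Σpᵢ² = 0.21² + 0.22² + 0.18² + 0.03² + 0.02² + 0.32² + 0.02² = 0.0441 + 0.0484 + 0.0324 + 0.0009 + 0.0004 + 0.1024 + 0.0004 = 0.2290
B = 1 / 0.2290 = 4.3668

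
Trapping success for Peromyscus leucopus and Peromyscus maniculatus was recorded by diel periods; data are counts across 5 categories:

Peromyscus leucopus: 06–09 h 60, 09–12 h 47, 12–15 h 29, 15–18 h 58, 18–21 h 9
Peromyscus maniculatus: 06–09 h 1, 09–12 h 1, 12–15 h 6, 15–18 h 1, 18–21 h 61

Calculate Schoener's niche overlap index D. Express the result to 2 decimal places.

Proportions for Peromyscus leucopus (n=203): 60/203=0.2956, 47/203=0.2315, 29/203=0.1429, 58/203=0.2857, 9/203=0.0443
Proportions for Peromyscus maniculatus (n=70): 1/70=0.0143, 1/70=0.0143, 6/70=0.0857, 1/70=0.0143, 61/70=0.8714
Σ|p₁ᵢ − p₂ᵢ| = 0.2813 + 0.2172 + 0.0572 + 0.2714 + 0.8271 = 1.6542
D = 1 − ½ × 1.6542 = 1 − 0.82710 = 0.17290

0.17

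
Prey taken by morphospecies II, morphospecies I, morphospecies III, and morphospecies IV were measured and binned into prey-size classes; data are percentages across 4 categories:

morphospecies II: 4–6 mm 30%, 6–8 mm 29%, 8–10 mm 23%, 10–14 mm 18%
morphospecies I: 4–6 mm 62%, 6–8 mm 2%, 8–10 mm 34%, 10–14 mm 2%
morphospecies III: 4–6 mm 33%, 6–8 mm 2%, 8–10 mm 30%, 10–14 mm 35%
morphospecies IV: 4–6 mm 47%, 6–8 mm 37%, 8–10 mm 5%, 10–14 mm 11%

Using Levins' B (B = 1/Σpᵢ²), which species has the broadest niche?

morphospecies II

Convert percentages to proportions (divide by 100).
Σp_IIᵢ² = 0.30² + 0.29² + 0.23² + 0.18² = 0.0900 + 0.0841 + 0.0529 + 0.0324 = 0.2594
B_II = 1 / 0.2594 = 3.8551
Σp_Iᵢ² = 0.62² + 0.02² + 0.34² + 0.02² = 0.3844 + 0.0004 + 0.1156 + 0.0004 = 0.5008
B_I = 1 / 0.5008 = 1.9968
Σp_IIIᵢ² = 0.33² + 0.02² + 0.30² + 0.35² = 0.1089 + 0.0004 + 0.0900 + 0.1225 = 0.3218
B_III = 1 / 0.3218 = 3.1075
Σp_IVᵢ² = 0.47² + 0.37² + 0.05² + 0.11² = 0.2209 + 0.1369 + 0.0025 + 0.0121 = 0.3724
B_IV = 1 / 0.3724 = 2.6853
Highest B → broadest niche (most generalist): morphospecies II (B = 3.86).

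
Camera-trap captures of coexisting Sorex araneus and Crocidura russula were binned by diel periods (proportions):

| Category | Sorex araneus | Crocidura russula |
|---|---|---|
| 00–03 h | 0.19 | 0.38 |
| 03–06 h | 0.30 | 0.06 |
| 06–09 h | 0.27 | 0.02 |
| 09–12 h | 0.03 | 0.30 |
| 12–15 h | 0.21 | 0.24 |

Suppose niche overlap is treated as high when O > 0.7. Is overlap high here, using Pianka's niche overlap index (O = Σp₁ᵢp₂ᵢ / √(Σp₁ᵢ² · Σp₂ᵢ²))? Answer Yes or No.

No

Σ p₁ᵢp₂ᵢ = 0.0722 + 0.0180 + 0.0054 + 0.0090 + 0.0504 = 0.1550
Σp_1ᵢ² = 0.19² + 0.30² + 0.27² + 0.03² + 0.21² = 0.0361 + 0.0900 + 0.0729 + 0.0009 + 0.0441 = 0.2440
Σp_2ᵢ² = 0.38² + 0.06² + 0.02² + 0.30² + 0.24² = 0.1444 + 0.0036 + 0.0004 + 0.0900 + 0.0576 = 0.2960
O = 0.1550 / √(0.2440 × 0.2960) = 0.1550 / 0.26875 = 0.5767
O = 0.5767 < 0.7 → No.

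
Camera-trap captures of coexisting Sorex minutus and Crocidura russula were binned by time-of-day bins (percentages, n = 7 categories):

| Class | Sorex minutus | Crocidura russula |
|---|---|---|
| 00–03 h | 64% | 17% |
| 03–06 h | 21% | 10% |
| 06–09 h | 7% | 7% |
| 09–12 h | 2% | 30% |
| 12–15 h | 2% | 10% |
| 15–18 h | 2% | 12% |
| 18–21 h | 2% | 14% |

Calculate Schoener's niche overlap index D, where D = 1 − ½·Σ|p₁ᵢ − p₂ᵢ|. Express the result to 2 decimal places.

Convert percentages to proportions (divide by 100).
Σ|p₁ᵢ − p₂ᵢ| = 0.47 + 0.11 + 0.00 + 0.28 + 0.08 + 0.10 + 0.12 = 1.16
D = 1 − ½ × 1.16 = 1 − 0.580 = 0.4200

0.42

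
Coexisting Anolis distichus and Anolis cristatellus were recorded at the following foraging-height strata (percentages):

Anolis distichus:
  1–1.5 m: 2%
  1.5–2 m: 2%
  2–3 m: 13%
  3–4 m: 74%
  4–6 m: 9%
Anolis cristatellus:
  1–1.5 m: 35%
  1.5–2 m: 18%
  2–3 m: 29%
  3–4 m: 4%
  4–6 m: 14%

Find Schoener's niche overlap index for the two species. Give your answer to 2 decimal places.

Convert percentages to proportions (divide by 100).
Σ|p₁ᵢ − p₂ᵢ| = 0.33 + 0.16 + 0.16 + 0.70 + 0.05 = 1.40
D = 1 − ½ × 1.40 = 1 − 0.700 = 0.3000

0.30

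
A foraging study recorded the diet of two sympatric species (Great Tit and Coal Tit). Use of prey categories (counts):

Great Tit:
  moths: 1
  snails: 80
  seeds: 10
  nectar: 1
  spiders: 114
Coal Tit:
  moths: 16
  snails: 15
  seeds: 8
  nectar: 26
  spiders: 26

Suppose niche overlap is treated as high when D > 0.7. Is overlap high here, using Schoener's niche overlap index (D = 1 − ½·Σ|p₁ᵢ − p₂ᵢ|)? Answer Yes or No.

Proportions for Great Tit (n=206): 1/206=0.0049, 80/206=0.3883, 10/206=0.0485, 1/206=0.0049, 114/206=0.5534
Proportions for Coal Tit (n=91): 16/91=0.1758, 15/91=0.1648, 8/91=0.0879, 26/91=0.2857, 26/91=0.2857
Σ|p₁ᵢ − p₂ᵢ| = 0.1709 + 0.2235 + 0.0394 + 0.2808 + 0.2677 = 0.9823
D = 1 − ½ × 0.9823 = 1 − 0.49115 = 0.50885
D = 0.50885 < 0.7 → No.

No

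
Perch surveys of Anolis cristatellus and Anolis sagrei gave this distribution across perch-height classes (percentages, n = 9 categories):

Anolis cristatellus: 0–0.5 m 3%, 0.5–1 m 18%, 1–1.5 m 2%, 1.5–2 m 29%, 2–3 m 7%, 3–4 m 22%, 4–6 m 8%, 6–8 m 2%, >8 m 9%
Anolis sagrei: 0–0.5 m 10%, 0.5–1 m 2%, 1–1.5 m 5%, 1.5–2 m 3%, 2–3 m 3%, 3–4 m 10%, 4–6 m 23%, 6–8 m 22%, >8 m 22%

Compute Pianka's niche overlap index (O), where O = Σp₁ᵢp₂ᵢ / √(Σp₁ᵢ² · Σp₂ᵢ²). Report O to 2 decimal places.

0.46

Convert percentages to proportions (divide by 100).
Σ p₁ᵢp₂ᵢ = 0.0030 + 0.0036 + 0.0010 + 0.0087 + 0.0021 + 0.0220 + 0.0184 + 0.0044 + 0.0198 = 0.0830
Σp_1ᵢ² = 0.03² + 0.18² + 0.02² + 0.29² + 0.07² + 0.22² + 0.08² + 0.02² + 0.09² = 0.0009 + 0.0324 + 0.0004 + 0.0841 + 0.0049 + 0.0484 + 0.0064 + 0.0004 + 0.0081 = 0.1860
Σp_2ᵢ² = 0.10² + 0.02² + 0.05² + 0.03² + 0.03² + 0.10² + 0.23² + 0.22² + 0.22² = 0.0100 + 0.0004 + 0.0025 + 0.0009 + 0.0009 + 0.0100 + 0.0529 + 0.0484 + 0.0484 = 0.1744
O = 0.0830 / √(0.1860 × 0.1744) = 0.0830 / 0.18011 = 0.4608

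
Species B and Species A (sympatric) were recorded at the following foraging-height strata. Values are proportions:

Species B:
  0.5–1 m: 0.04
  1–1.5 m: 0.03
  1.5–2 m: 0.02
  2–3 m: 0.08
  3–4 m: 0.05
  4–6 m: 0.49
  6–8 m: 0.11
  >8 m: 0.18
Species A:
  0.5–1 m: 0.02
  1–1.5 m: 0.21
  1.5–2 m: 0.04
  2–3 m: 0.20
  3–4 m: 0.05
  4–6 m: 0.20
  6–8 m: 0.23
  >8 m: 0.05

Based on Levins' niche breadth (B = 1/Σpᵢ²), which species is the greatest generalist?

Σp_Bᵢ² = 0.04² + 0.03² + 0.02² + 0.08² + 0.05² + 0.49² + 0.11² + 0.18² = 0.0016 + 0.0009 + 0.0004 + 0.0064 + 0.0025 + 0.2401 + 0.0121 + 0.0324 = 0.2964
B_B = 1 / 0.2964 = 3.3738
Σp_Aᵢ² = 0.02² + 0.21² + 0.04² + 0.20² + 0.05² + 0.20² + 0.23² + 0.05² = 0.0004 + 0.0441 + 0.0016 + 0.0400 + 0.0025 + 0.0400 + 0.0529 + 0.0025 = 0.1840
B_A = 1 / 0.1840 = 5.4348
Highest B → broadest niche (most generalist): Species A (B = 5.43).

Species A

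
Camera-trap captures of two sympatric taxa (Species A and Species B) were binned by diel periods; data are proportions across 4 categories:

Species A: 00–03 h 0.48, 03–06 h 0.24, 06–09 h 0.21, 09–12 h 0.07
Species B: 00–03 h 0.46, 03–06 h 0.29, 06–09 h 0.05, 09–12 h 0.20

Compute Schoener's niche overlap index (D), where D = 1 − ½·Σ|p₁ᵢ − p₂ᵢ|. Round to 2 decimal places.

Σ|p₁ᵢ − p₂ᵢ| = 0.02 + 0.05 + 0.16 + 0.13 = 0.36
D = 1 − ½ × 0.36 = 1 − 0.180 = 0.8200

0.82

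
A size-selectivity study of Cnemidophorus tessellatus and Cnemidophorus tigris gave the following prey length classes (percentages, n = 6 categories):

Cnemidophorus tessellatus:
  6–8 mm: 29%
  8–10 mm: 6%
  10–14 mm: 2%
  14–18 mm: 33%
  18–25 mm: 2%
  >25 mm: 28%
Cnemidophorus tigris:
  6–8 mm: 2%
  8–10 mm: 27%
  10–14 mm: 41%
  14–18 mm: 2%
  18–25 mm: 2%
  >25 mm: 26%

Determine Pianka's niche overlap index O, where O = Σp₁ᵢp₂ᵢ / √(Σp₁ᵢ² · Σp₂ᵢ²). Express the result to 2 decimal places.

0.38

Convert percentages to proportions (divide by 100).
Σ p₁ᵢp₂ᵢ = 0.0058 + 0.0162 + 0.0082 + 0.0066 + 0.0004 + 0.0728 = 0.1100
Σp_1ᵢ² = 0.29² + 0.06² + 0.02² + 0.33² + 0.02² + 0.28² = 0.0841 + 0.0036 + 0.0004 + 0.1089 + 0.0004 + 0.0784 = 0.2758
Σp_2ᵢ² = 0.02² + 0.27² + 0.41² + 0.02² + 0.02² + 0.26² = 0.0004 + 0.0729 + 0.1681 + 0.0004 + 0.0004 + 0.0676 = 0.3098
O = 0.1100 / √(0.2758 × 0.3098) = 0.1100 / 0.29231 = 0.3763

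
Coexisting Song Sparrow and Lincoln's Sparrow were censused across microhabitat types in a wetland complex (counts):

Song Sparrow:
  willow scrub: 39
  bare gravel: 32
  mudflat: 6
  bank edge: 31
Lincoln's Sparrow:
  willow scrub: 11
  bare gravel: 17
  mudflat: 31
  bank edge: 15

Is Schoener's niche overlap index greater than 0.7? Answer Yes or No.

No

Proportions for Song Sparrow (n=108): 39/108=0.3611, 32/108=0.2963, 6/108=0.0556, 31/108=0.2870
Proportions for Lincoln's Sparrow (n=74): 11/74=0.1486, 17/74=0.2297, 31/74=0.4189, 15/74=0.2027
Σ|p₁ᵢ − p₂ᵢ| = 0.2125 + 0.0666 + 0.3633 + 0.0843 = 0.7267
D = 1 − ½ × 0.7267 = 1 − 0.36335 = 0.63665
D = 0.63665 < 0.7 → No.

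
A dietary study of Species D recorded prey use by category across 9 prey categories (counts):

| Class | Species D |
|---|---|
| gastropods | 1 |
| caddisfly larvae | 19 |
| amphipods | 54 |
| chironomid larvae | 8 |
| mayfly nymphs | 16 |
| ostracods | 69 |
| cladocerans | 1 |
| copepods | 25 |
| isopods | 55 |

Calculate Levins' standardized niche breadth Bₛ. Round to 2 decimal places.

Proportions for Species D (n=248): 1/248=0.0040, 19/248=0.0766, 54/248=0.2177, 8/248=0.0323, 16/248=0.0645, 69/248=0.2782, 1/248=0.0040, 25/248=0.1008, 55/248=0.2218
Σpᵢ² = 0.0040² + 0.0766² + 0.2177² + 0.0323² + 0.0645² + 0.2782² + 0.0040² + 0.1008² + 0.2218² = 0.000016 + 0.005868 + 0.047393 + 0.001043 + 0.004160 + 0.077395 + 0.000016 + 0.010161 + 0.049195 = 0.195247
B = 1 / 0.195247 = 5.1217
Bₛ = (B − 1)/(n − 1) = (5.1217 − 1)/(9 − 1) = 4.1217/8 = 0.5152

0.52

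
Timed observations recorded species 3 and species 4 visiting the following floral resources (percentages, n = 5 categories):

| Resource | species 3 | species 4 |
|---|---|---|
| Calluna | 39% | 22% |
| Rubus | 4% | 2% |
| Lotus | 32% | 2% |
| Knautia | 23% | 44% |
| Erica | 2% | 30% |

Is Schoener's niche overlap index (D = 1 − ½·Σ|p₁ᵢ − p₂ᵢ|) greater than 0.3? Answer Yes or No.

Yes

Convert percentages to proportions (divide by 100).
Σ|p₁ᵢ − p₂ᵢ| = 0.17 + 0.02 + 0.30 + 0.21 + 0.28 = 0.98
D = 1 − ½ × 0.98 = 1 − 0.490 = 0.5100
D = 0.5100 > 0.3 → Yes.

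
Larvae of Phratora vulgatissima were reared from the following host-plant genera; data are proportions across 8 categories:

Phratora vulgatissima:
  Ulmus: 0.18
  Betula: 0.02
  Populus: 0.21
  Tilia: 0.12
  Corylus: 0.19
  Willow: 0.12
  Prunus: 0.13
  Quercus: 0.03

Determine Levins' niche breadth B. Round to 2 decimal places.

6.27

Σpᵢ² = 0.18² + 0.02² + 0.21² + 0.12² + 0.19² + 0.12² + 0.13² + 0.03² = 0.0324 + 0.0004 + 0.0441 + 0.0144 + 0.0361 + 0.0144 + 0.0169 + 0.0009 = 0.1596
B = 1 / 0.1596 = 6.2657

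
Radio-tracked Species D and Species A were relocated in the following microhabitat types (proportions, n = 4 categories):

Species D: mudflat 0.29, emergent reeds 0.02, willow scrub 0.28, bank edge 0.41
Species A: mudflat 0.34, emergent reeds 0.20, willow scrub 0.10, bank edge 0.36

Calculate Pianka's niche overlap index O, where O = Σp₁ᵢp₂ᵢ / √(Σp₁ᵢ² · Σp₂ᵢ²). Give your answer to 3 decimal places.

0.890

Σ p₁ᵢp₂ᵢ = 0.0986 + 0.0040 + 0.0280 + 0.1476 = 0.2782
Σp_1ᵢ² = 0.29² + 0.02² + 0.28² + 0.41² = 0.0841 + 0.0004 + 0.0784 + 0.1681 = 0.3310
Σp_2ᵢ² = 0.34² + 0.20² + 0.10² + 0.36² = 0.1156 + 0.0400 + 0.0100 + 0.1296 = 0.2952
O = 0.2782 / √(0.3310 × 0.2952) = 0.2782 / 0.312588 = 0.88999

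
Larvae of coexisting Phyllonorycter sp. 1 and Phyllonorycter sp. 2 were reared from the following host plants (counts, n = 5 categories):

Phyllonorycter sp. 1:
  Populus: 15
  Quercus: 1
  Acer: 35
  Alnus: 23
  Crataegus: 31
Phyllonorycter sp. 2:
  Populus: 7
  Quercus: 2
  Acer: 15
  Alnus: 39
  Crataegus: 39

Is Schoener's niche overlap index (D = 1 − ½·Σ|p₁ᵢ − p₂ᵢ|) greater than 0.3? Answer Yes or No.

Proportions for Phyllonorycter sp. 1 (n=105): 15/105=0.1429, 1/105=0.0095, 35/105=0.3333, 23/105=0.2190, 31/105=0.2952
Proportions for Phyllonorycter sp. 2 (n=102): 7/102=0.0686, 2/102=0.0196, 15/102=0.1471, 39/102=0.3824, 39/102=0.3824
Σ|p₁ᵢ − p₂ᵢ| = 0.0743 + 0.0101 + 0.1862 + 0.1634 + 0.0872 = 0.5212
D = 1 − ½ × 0.5212 = 1 − 0.26060 = 0.73940
D = 0.73940 > 0.3 → Yes.

Yes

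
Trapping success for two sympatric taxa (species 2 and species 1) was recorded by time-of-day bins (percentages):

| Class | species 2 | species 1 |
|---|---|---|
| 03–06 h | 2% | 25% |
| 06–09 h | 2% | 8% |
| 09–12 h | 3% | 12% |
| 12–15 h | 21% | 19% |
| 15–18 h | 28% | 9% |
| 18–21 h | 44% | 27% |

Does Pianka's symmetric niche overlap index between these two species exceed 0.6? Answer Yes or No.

Yes

Convert percentages to proportions (divide by 100).
Σ p₁ᵢp₂ᵢ = 0.0050 + 0.0016 + 0.0036 + 0.0399 + 0.0252 + 0.1188 = 0.1941
Σp_1ᵢ² = 0.02² + 0.02² + 0.03² + 0.21² + 0.28² + 0.44² = 0.0004 + 0.0004 + 0.0009 + 0.0441 + 0.0784 + 0.1936 = 0.3178
Σp_2ᵢ² = 0.25² + 0.08² + 0.12² + 0.19² + 0.09² + 0.27² = 0.0625 + 0.0064 + 0.0144 + 0.0361 + 0.0081 + 0.0729 = 0.2004
O = 0.1941 / √(0.3178 × 0.2004) = 0.1941 / 0.25236 = 0.7691
O = 0.7691 > 0.6 → Yes.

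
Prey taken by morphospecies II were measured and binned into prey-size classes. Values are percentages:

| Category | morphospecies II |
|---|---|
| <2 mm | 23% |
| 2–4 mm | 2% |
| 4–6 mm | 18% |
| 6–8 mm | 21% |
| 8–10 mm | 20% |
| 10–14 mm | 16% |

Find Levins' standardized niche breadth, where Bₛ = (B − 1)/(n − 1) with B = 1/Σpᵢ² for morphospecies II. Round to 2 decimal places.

0.82

Convert percentages to proportions (divide by 100).
Σpᵢ² = 0.23² + 0.02² + 0.18² + 0.21² + 0.20² + 0.16² = 0.0529 + 0.0004 + 0.0324 + 0.0441 + 0.0400 + 0.0256 = 0.1954
B = 1 / 0.1954 = 5.1177
Bₛ = (B − 1)/(n − 1) = (5.1177 − 1)/(6 − 1) = 4.1177/5 = 0.8235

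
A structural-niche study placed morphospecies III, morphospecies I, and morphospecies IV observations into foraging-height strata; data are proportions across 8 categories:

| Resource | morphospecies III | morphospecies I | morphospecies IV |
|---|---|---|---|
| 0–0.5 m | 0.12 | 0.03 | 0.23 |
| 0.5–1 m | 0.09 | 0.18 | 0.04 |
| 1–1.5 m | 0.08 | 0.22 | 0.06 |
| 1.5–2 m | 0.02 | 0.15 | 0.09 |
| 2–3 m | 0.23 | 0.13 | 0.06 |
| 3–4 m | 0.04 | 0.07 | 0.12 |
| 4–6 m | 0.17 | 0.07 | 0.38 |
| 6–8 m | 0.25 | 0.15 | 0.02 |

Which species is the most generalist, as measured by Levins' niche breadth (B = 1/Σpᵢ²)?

Σp_IIIᵢ² = 0.12² + 0.09² + 0.08² + 0.02² + 0.23² + 0.04² + 0.17² + 0.25² = 0.0144 + 0.0081 + 0.0064 + 0.0004 + 0.0529 + 0.0016 + 0.0289 + 0.0625 = 0.1752
B_III = 1 / 0.1752 = 5.7078
Σp_Iᵢ² = 0.03² + 0.18² + 0.22² + 0.15² + 0.13² + 0.07² + 0.07² + 0.15² = 0.0009 + 0.0324 + 0.0484 + 0.0225 + 0.0169 + 0.0049 + 0.0049 + 0.0225 = 0.1534
B_I = 1 / 0.1534 = 6.5189
Σp_IVᵢ² = 0.23² + 0.04² + 0.06² + 0.09² + 0.06² + 0.12² + 0.38² + 0.02² = 0.0529 + 0.0016 + 0.0036 + 0.0081 + 0.0036 + 0.0144 + 0.1444 + 0.0004 = 0.2290
B_IV = 1 / 0.2290 = 4.3668
Highest B → broadest niche (most generalist): morphospecies I (B = 6.52).

morphospecies I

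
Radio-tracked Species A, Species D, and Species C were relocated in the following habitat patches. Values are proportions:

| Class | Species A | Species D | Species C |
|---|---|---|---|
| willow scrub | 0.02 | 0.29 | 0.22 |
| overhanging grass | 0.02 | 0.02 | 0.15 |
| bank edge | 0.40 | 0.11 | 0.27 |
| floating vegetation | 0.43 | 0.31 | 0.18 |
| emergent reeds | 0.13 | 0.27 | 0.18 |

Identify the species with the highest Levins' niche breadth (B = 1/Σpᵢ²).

Species C

Σp_Aᵢ² = 0.02² + 0.02² + 0.40² + 0.43² + 0.13² = 0.0004 + 0.0004 + 0.1600 + 0.1849 + 0.0169 = 0.3626
B_A = 1 / 0.3626 = 2.7579
Σp_Dᵢ² = 0.29² + 0.02² + 0.11² + 0.31² + 0.27² = 0.0841 + 0.0004 + 0.0121 + 0.0961 + 0.0729 = 0.2656
B_D = 1 / 0.2656 = 3.7651
Σp_Cᵢ² = 0.22² + 0.15² + 0.27² + 0.18² + 0.18² = 0.0484 + 0.0225 + 0.0729 + 0.0324 + 0.0324 = 0.2086
B_C = 1 / 0.2086 = 4.7939
Highest B → broadest niche (most generalist): Species C (B = 4.79).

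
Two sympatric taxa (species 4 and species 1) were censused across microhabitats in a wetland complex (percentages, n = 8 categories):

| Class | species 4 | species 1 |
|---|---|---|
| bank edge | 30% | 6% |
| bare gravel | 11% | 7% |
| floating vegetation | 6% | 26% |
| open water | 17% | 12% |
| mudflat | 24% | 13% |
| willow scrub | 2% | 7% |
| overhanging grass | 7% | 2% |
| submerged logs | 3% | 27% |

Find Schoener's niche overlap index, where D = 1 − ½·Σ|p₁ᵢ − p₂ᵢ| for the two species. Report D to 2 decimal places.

Convert percentages to proportions (divide by 100).
Σ|p₁ᵢ − p₂ᵢ| = 0.24 + 0.04 + 0.20 + 0.05 + 0.11 + 0.05 + 0.05 + 0.24 = 0.98
D = 1 − ½ × 0.98 = 1 − 0.490 = 0.5100

0.51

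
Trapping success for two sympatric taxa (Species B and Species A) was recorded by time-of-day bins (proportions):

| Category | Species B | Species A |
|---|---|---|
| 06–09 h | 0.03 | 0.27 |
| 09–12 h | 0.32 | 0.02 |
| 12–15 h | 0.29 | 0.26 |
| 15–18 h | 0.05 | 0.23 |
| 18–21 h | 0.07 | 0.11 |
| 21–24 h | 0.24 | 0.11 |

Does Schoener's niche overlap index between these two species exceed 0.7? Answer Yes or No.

No

Σ|p₁ᵢ − p₂ᵢ| = 0.24 + 0.30 + 0.03 + 0.18 + 0.04 + 0.13 = 0.92
D = 1 − ½ × 0.92 = 1 − 0.460 = 0.5400
D = 0.5400 < 0.7 → No.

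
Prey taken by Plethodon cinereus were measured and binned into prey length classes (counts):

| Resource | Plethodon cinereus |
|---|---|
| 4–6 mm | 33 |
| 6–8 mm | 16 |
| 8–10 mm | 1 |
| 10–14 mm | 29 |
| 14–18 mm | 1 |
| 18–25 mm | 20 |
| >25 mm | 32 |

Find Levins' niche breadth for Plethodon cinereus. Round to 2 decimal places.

4.82

Proportions for Plethodon cinereus (n=132): 33/132=0.2500, 16/132=0.1212, 1/132=0.0076, 29/132=0.2197, 1/132=0.0076, 20/132=0.1515, 32/132=0.2424
Σpᵢ² = 0.2500² + 0.1212² + 0.0076² + 0.2197² + 0.0076² + 0.1515² + 0.2424² = 0.062500 + 0.014689 + 0.000058 + 0.048268 + 0.000058 + 0.022952 + 0.058758 = 0.207283
B = 1 / 0.207283 = 4.8243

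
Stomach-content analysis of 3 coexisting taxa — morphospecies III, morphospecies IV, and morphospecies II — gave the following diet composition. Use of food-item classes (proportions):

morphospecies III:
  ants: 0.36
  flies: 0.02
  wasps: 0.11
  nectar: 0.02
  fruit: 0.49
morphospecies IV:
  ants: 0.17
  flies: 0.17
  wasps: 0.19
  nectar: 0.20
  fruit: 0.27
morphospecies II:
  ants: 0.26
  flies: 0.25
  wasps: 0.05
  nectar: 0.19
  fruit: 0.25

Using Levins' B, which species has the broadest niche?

Σp_IIIᵢ² = 0.36² + 0.02² + 0.11² + 0.02² + 0.49² = 0.1296 + 0.0004 + 0.0121 + 0.0004 + 0.2401 = 0.3826
B_III = 1 / 0.3826 = 2.6137
Σp_IVᵢ² = 0.17² + 0.17² + 0.19² + 0.20² + 0.27² = 0.0289 + 0.0289 + 0.0361 + 0.0400 + 0.0729 = 0.2068
B_IV = 1 / 0.2068 = 4.8356
Σp_IIᵢ² = 0.26² + 0.25² + 0.05² + 0.19² + 0.25² = 0.0676 + 0.0625 + 0.0025 + 0.0361 + 0.0625 = 0.2312
B_II = 1 / 0.2312 = 4.3253
Highest B → broadest niche (most generalist): morphospecies IV (B = 4.84).

morphospecies IV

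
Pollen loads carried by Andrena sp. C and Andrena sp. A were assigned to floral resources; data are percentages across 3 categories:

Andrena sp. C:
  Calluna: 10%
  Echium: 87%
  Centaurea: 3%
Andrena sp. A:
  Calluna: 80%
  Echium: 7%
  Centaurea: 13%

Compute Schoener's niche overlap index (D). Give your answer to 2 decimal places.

0.20

Convert percentages to proportions (divide by 100).
Σ|p₁ᵢ − p₂ᵢ| = 0.70 + 0.80 + 0.10 = 1.60
D = 1 − ½ × 1.60 = 1 − 0.800 = 0.2000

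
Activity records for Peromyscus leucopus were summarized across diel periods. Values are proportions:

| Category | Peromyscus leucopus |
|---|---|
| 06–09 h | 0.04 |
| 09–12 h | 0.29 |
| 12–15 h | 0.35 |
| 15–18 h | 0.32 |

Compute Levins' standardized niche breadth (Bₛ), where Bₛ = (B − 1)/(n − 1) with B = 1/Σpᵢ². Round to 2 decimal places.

Σpᵢ² = 0.04² + 0.29² + 0.35² + 0.32² = 0.0016 + 0.0841 + 0.1225 + 0.1024 = 0.3106
B = 1 / 0.3106 = 3.2196
Bₛ = (B − 1)/(n − 1) = (3.2196 − 1)/(4 − 1) = 2.2196/3 = 0.7399

0.74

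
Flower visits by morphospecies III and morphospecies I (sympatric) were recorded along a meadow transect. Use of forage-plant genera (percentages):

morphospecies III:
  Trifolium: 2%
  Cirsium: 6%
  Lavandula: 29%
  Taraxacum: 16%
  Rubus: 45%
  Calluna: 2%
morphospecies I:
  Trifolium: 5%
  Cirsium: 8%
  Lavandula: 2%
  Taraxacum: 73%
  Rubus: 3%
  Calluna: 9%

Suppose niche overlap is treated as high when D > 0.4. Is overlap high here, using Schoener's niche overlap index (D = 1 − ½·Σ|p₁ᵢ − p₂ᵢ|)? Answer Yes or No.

No

Convert percentages to proportions (divide by 100).
Σ|p₁ᵢ − p₂ᵢ| = 0.03 + 0.02 + 0.27 + 0.57 + 0.42 + 0.07 = 1.38
D = 1 − ½ × 1.38 = 1 − 0.690 = 0.3100
D = 0.3100 < 0.4 → No.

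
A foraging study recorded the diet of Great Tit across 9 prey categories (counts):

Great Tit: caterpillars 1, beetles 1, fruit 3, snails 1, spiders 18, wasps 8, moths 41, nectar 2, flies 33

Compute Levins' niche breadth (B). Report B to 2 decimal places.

3.67

Proportions for Great Tit (n=108): 1/108=0.0093, 1/108=0.0093, 3/108=0.0278, 1/108=0.0093, 18/108=0.1667, 8/108=0.0741, 41/108=0.3796, 2/108=0.0185, 33/108=0.3056
Σpᵢ² = 0.0093² + 0.0093² + 0.0278² + 0.0093² + 0.1667² + 0.0741² + 0.3796² + 0.0185² + 0.3056² = 0.000086 + 0.000086 + 0.000773 + 0.000086 + 0.027789 + 0.005491 + 0.144096 + 0.000342 + 0.093391 = 0.272140
B = 1 / 0.272140 = 3.6746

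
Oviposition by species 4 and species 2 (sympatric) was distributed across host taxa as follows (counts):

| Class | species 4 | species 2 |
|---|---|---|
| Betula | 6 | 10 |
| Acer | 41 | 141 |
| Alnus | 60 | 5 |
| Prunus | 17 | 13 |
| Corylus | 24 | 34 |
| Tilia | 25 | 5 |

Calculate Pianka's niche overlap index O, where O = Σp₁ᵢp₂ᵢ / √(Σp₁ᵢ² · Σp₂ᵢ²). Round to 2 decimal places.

0.61

Proportions for species 4 (n=173): 6/173=0.0347, 41/173=0.2370, 60/173=0.3468, 17/173=0.0983, 24/173=0.1387, 25/173=0.1445
Proportions for species 2 (n=208): 10/208=0.0481, 141/208=0.6779, 5/208=0.0240, 13/208=0.0625, 34/208=0.1635, 5/208=0.0240
Σ p₁ᵢp₂ᵢ = 0.001669 + 0.160662 + 0.008323 + 0.006144 + 0.022677 + 0.003468 = 0.202943
Σp_1ᵢ² = 0.0347² + 0.2370² + 0.3468² + 0.0983² + 0.1387² + 0.1445² = 0.001204 + 0.056169 + 0.120270 + 0.009663 + 0.019238 + 0.020880 = 0.227424
Σp_2ᵢ² = 0.0481² + 0.6779² + 0.0240² + 0.0625² + 0.1635² + 0.0240² = 0.002314 + 0.459548 + 0.000576 + 0.003906 + 0.026732 + 0.000576 = 0.493652
O = 0.202943 / √(0.227424 × 0.493652) = 0.202943 / 0.3350646 = 0.6057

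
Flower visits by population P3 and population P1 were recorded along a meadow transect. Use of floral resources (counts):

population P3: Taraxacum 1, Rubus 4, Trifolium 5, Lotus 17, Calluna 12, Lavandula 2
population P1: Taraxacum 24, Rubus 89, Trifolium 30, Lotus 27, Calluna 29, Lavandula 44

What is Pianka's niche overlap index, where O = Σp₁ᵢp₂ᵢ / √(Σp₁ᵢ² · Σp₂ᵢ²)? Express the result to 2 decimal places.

0.57

Proportions for population P3 (n=41): 1/41=0.0244, 4/41=0.0976, 5/41=0.1220, 17/41=0.4146, 12/41=0.2927, 2/41=0.0488
Proportions for population P1 (n=243): 24/243=0.0988, 89/243=0.3663, 30/243=0.1235, 27/243=0.1111, 29/243=0.1193, 44/243=0.1811
Σ p₁ᵢp₂ᵢ = 0.002411 + 0.035751 + 0.015067 + 0.046062 + 0.034919 + 0.008838 = 0.143048
Σp_1ᵢ² = 0.0244² + 0.0976² + 0.1220² + 0.4146² + 0.2927² + 0.0488² = 0.000595 + 0.009526 + 0.014884 + 0.171893 + 0.085673 + 0.002381 = 0.284952
Σp_2ᵢ² = 0.0988² + 0.3663² + 0.1235² + 0.1111² + 0.1193² + 0.1811² = 0.009761 + 0.134176 + 0.015252 + 0.012343 + 0.014232 + 0.032797 = 0.218561
O = 0.143048 / √(0.284952 × 0.218561) = 0.143048 / 0.2495584 = 0.5732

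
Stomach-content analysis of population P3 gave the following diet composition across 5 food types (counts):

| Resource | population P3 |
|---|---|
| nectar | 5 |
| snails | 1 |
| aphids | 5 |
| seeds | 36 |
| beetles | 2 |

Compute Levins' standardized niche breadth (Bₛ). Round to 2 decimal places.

Proportions for population P3 (n=49): 5/49=0.1020, 1/49=0.0204, 5/49=0.1020, 36/49=0.7347, 2/49=0.0408
Σpᵢ² = 0.1020² + 0.0204² + 0.1020² + 0.7347² + 0.0408² = 0.010404 + 0.000416 + 0.010404 + 0.539784 + 0.001665 = 0.562673
B = 1 / 0.562673 = 1.7772
Bₛ = (B − 1)/(n − 1) = (1.7772 − 1)/(5 − 1) = 0.7772/4 = 0.1943

0.19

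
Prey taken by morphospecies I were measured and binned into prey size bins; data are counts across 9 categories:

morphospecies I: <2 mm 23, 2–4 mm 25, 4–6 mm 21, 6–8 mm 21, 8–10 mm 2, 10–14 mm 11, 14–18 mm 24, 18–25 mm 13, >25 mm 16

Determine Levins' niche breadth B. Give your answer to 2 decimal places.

7.70

Proportions for morphospecies I (n=156): 23/156=0.1474, 25/156=0.1603, 21/156=0.1346, 21/156=0.1346, 2/156=0.0128, 11/156=0.0705, 24/156=0.1538, 13/156=0.0833, 16/156=0.1026
Σpᵢ² = 0.1474² + 0.1603² + 0.1346² + 0.1346² + 0.0128² + 0.0705² + 0.1538² + 0.0833² + 0.1026² = 0.021727 + 0.025696 + 0.018117 + 0.018117 + 0.000164 + 0.004970 + 0.023654 + 0.006939 + 0.010527 = 0.129911
B = 1 / 0.129911 = 7.6976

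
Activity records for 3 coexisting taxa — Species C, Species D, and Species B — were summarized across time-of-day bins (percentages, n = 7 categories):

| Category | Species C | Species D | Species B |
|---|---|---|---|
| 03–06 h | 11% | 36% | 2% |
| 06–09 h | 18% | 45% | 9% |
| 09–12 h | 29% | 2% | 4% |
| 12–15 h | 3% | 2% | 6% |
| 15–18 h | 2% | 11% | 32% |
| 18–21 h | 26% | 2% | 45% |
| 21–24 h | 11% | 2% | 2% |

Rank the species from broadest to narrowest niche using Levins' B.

Species C > Species B > Species D

Convert percentages to proportions (divide by 100).
Σp_Cᵢ² = 0.11² + 0.18² + 0.29² + 0.03² + 0.02² + 0.26² + 0.11² = 0.0121 + 0.0324 + 0.0841 + 0.0009 + 0.0004 + 0.0676 + 0.0121 = 0.2096
B_C = 1 / 0.2096 = 4.7710
Σp_Dᵢ² = 0.36² + 0.45² + 0.02² + 0.02² + 0.11² + 0.02² + 0.02² = 0.1296 + 0.2025 + 0.0004 + 0.0004 + 0.0121 + 0.0004 + 0.0004 = 0.3458
B_D = 1 / 0.3458 = 2.8918
Σp_Bᵢ² = 0.02² + 0.09² + 0.04² + 0.06² + 0.32² + 0.45² + 0.02² = 0.0004 + 0.0081 + 0.0016 + 0.0036 + 0.1024 + 0.2025 + 0.0004 = 0.3190
B_B = 1 / 0.3190 = 3.1348
Ranking by B (broadest → narrowest): Species C (4.77) > Species B (3.13) > Species D (2.89)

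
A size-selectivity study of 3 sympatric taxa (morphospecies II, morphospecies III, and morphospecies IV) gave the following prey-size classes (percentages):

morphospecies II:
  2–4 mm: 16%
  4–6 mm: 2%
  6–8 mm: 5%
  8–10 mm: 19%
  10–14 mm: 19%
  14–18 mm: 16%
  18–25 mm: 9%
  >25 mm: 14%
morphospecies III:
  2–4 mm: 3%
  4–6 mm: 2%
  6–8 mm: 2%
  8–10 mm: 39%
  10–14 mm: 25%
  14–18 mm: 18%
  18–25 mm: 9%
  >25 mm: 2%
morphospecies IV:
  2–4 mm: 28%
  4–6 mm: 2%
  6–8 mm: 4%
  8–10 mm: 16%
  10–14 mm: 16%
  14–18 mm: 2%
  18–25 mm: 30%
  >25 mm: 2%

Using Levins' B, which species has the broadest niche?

Convert percentages to proportions (divide by 100).
Σp_IIᵢ² = 0.16² + 0.02² + 0.05² + 0.19² + 0.19² + 0.16² + 0.09² + 0.14² = 0.0256 + 0.0004 + 0.0025 + 0.0361 + 0.0361 + 0.0256 + 0.0081 + 0.0196 = 0.1540
B_II = 1 / 0.1540 = 6.4935
Σp_IIIᵢ² = 0.03² + 0.02² + 0.02² + 0.39² + 0.25² + 0.18² + 0.09² + 0.02² = 0.0009 + 0.0004 + 0.0004 + 0.1521 + 0.0625 + 0.0324 + 0.0081 + 0.0004 = 0.2572
B_III = 1 / 0.2572 = 3.8880
Σp_IVᵢ² = 0.28² + 0.02² + 0.04² + 0.16² + 0.16² + 0.02² + 0.30² + 0.02² = 0.0784 + 0.0004 + 0.0016 + 0.0256 + 0.0256 + 0.0004 + 0.0900 + 0.0004 = 0.2224
B_IV = 1 / 0.2224 = 4.4964
Highest B → broadest niche (most generalist): morphospecies II (B = 6.49).

morphospecies II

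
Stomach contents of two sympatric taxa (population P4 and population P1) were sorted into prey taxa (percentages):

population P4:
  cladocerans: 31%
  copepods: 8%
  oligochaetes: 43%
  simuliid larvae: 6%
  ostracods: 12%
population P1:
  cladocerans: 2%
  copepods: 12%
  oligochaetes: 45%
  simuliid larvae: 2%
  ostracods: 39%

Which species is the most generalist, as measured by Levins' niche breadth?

Convert percentages to proportions (divide by 100).
Σp_P4ᵢ² = 0.31² + 0.08² + 0.43² + 0.06² + 0.12² = 0.0961 + 0.0064 + 0.1849 + 0.0036 + 0.0144 = 0.3054
B_P4 = 1 / 0.3054 = 3.2744
Σp_P1ᵢ² = 0.02² + 0.12² + 0.45² + 0.02² + 0.39² = 0.0004 + 0.0144 + 0.2025 + 0.0004 + 0.1521 = 0.3698
B_P1 = 1 / 0.3698 = 2.7042
Highest B → broadest niche (most generalist): population P4 (B = 3.27).

population P4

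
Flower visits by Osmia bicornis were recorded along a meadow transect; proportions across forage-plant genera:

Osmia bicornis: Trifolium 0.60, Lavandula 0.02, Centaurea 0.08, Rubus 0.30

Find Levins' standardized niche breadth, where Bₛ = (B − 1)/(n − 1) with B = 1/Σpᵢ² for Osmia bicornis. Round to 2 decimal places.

0.40

Σpᵢ² = 0.60² + 0.02² + 0.08² + 0.30² = 0.3600 + 0.0004 + 0.0064 + 0.0900 = 0.4568
B = 1 / 0.4568 = 2.1891
Bₛ = (B − 1)/(n − 1) = (2.1891 − 1)/(4 − 1) = 1.1891/3 = 0.3964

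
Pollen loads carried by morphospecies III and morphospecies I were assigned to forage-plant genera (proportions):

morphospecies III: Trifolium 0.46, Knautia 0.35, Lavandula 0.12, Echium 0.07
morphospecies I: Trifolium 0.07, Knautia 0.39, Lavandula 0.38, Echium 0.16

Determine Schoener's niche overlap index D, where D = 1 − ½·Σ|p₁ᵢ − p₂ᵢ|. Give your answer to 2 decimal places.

Σ|p₁ᵢ − p₂ᵢ| = 0.39 + 0.04 + 0.26 + 0.09 = 0.78
D = 1 − ½ × 0.78 = 1 − 0.390 = 0.6100

0.61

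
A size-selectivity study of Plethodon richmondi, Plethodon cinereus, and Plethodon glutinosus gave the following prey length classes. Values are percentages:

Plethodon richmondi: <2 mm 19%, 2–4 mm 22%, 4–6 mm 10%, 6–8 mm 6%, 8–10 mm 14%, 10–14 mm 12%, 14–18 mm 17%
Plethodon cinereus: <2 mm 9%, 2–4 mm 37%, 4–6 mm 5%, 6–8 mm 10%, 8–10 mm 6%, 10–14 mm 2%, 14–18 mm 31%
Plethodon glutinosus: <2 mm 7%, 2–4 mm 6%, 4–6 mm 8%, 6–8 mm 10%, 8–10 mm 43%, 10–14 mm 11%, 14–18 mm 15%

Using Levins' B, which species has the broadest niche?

Convert percentages to proportions (divide by 100).
Σp_richᵢ² = 0.19² + 0.22² + 0.10² + 0.06² + 0.14² + 0.12² + 0.17² = 0.0361 + 0.0484 + 0.0100 + 0.0036 + 0.0196 + 0.0144 + 0.0289 = 0.1610
B_rich = 1 / 0.1610 = 6.2112
Σp_cineᵢ² = 0.09² + 0.37² + 0.05² + 0.10² + 0.06² + 0.02² + 0.31² = 0.0081 + 0.1369 + 0.0025 + 0.0100 + 0.0036 + 0.0004 + 0.0961 = 0.2576
B_cine = 1 / 0.2576 = 3.8820
Σp_glutᵢ² = 0.07² + 0.06² + 0.08² + 0.10² + 0.43² + 0.11² + 0.15² = 0.0049 + 0.0036 + 0.0064 + 0.0100 + 0.1849 + 0.0121 + 0.0225 = 0.2444
B_glut = 1 / 0.2444 = 4.0917
Highest B → broadest niche (most generalist): Plethodon richmondi (B = 6.21).

Plethodon richmondi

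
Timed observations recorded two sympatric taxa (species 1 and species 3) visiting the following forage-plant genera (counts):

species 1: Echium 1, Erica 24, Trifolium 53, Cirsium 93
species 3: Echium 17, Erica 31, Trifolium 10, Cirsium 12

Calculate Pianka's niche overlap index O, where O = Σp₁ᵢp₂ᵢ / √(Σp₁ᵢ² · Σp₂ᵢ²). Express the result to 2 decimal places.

0.57

Proportions for species 1 (n=171): 1/171=0.0058, 24/171=0.1404, 53/171=0.3099, 93/171=0.5439
Proportions for species 3 (n=70): 17/70=0.2429, 31/70=0.4429, 10/70=0.1429, 12/70=0.1714
Σ p₁ᵢp₂ᵢ = 0.001409 + 0.062183 + 0.044285 + 0.093224 = 0.201101
Σp_1ᵢ² = 0.0058² + 0.1404² + 0.3099² + 0.5439² = 0.000034 + 0.019712 + 0.096038 + 0.295827 = 0.411611
Σp_2ᵢ² = 0.2429² + 0.4429² + 0.1429² + 0.1714² = 0.059000 + 0.196160 + 0.020420 + 0.029378 = 0.304958
O = 0.201101 / √(0.411611 × 0.304958) = 0.201101 / 0.3542938 = 0.5676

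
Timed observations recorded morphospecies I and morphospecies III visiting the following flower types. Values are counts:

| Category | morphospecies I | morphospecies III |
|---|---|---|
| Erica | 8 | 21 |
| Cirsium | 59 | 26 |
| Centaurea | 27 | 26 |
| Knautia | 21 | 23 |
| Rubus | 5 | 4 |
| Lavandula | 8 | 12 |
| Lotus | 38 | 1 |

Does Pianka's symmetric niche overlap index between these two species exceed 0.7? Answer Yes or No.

Proportions for morphospecies I (n=166): 8/166=0.0482, 59/166=0.3554, 27/166=0.1627, 21/166=0.1265, 5/166=0.0301, 8/166=0.0482, 38/166=0.2289
Proportions for morphospecies III (n=113): 21/113=0.1858, 26/113=0.2301, 26/113=0.2301, 23/113=0.2035, 4/113=0.0354, 12/113=0.1062, 1/113=0.0088
Σ p₁ᵢp₂ᵢ = 0.008956 + 0.081778 + 0.037437 + 0.025743 + 0.001066 + 0.005119 + 0.002014 = 0.162113
Σp_1ᵢ² = 0.0482² + 0.3554² + 0.1627² + 0.1265² + 0.0301² + 0.0482² + 0.2289² = 0.002323 + 0.126309 + 0.026471 + 0.016002 + 0.000906 + 0.002323 + 0.052395 = 0.226729
Σp_2ᵢ² = 0.1858² + 0.2301² + 0.2301² + 0.2035² + 0.0354² + 0.1062² + 0.0088² = 0.034522 + 0.052946 + 0.052946 + 0.041412 + 0.001253 + 0.011278 + 0.000077 = 0.194434
O = 0.162113 / √(0.226729 × 0.194434) = 0.162113 / 0.2099615 = 0.7721
O = 0.7721 > 0.7 → Yes.

Yes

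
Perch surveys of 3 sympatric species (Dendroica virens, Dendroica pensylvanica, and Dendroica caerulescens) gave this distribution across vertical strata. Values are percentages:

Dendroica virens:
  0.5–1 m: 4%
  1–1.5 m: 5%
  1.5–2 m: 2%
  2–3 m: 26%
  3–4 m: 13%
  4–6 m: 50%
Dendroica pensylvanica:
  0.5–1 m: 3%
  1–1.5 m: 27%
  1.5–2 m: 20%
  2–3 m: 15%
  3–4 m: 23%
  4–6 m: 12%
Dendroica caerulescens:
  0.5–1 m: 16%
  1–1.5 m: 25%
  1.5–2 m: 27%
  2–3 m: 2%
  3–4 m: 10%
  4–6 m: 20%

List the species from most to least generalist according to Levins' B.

Convert percentages to proportions (divide by 100).
Σp_vireᵢ² = 0.04² + 0.05² + 0.02² + 0.26² + 0.13² + 0.50² = 0.0016 + 0.0025 + 0.0004 + 0.0676 + 0.0169 + 0.2500 = 0.3390
B_vire = 1 / 0.3390 = 2.9499
Σp_pensᵢ² = 0.03² + 0.27² + 0.20² + 0.15² + 0.23² + 0.12² = 0.0009 + 0.0729 + 0.0400 + 0.0225 + 0.0529 + 0.0144 = 0.2036
B_pens = 1 / 0.2036 = 4.9116
Σp_caerᵢ² = 0.16² + 0.25² + 0.27² + 0.02² + 0.10² + 0.20² = 0.0256 + 0.0625 + 0.0729 + 0.0004 + 0.0100 + 0.0400 = 0.2114
B_caer = 1 / 0.2114 = 4.7304
Ranking by B (broadest → narrowest): Dendroica pensylvanica (4.91) > Dendroica caerulescens (4.73) > Dendroica virens (2.95)

Dendroica pensylvanica > Dendroica caerulescens > Dendroica virens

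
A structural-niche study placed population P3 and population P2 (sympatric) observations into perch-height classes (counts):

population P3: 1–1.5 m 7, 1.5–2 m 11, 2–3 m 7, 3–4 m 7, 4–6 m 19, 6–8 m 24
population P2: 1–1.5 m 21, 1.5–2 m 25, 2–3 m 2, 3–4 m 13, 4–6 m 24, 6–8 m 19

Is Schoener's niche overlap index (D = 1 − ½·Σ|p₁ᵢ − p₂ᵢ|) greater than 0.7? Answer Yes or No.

Proportions for population P3 (n=75): 7/75=0.0933, 11/75=0.1467, 7/75=0.0933, 7/75=0.0933, 19/75=0.2533, 24/75=0.3200
Proportions for population P2 (n=104): 21/104=0.2019, 25/104=0.2404, 2/104=0.0192, 13/104=0.1250, 24/104=0.2308, 19/104=0.1827
Σ|p₁ᵢ − p₂ᵢ| = 0.1086 + 0.0937 + 0.0741 + 0.0317 + 0.0225 + 0.1373 = 0.4679
D = 1 − ½ × 0.4679 = 1 − 0.23395 = 0.76605
D = 0.76605 > 0.7 → Yes.

Yes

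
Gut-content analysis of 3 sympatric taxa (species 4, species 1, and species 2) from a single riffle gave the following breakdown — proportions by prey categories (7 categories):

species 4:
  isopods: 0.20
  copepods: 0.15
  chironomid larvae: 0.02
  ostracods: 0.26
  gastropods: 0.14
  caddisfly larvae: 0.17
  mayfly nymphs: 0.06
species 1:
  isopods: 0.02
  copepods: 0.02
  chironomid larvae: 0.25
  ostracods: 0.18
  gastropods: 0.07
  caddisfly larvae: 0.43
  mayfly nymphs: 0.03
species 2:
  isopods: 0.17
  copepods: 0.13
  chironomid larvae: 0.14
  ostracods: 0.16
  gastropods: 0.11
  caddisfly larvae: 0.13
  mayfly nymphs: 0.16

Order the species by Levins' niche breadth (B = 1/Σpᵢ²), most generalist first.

Σp_4ᵢ² = 0.20² + 0.15² + 0.02² + 0.26² + 0.14² + 0.17² + 0.06² = 0.0400 + 0.0225 + 0.0004 + 0.0676 + 0.0196 + 0.0289 + 0.0036 = 0.1826
B_4 = 1 / 0.1826 = 5.4765
Σp_1ᵢ² = 0.02² + 0.02² + 0.25² + 0.18² + 0.07² + 0.43² + 0.03² = 0.0004 + 0.0004 + 0.0625 + 0.0324 + 0.0049 + 0.1849 + 0.0009 = 0.2864
B_1 = 1 / 0.2864 = 3.4916
Σp_2ᵢ² = 0.17² + 0.13² + 0.14² + 0.16² + 0.11² + 0.13² + 0.16² = 0.0289 + 0.0169 + 0.0196 + 0.0256 + 0.0121 + 0.0169 + 0.0256 = 0.1456
B_2 = 1 / 0.1456 = 6.8681
Ranking by B (broadest → narrowest): species 2 (6.87) > species 4 (5.48) > species 1 (3.49)

species 2 > species 4 > species 1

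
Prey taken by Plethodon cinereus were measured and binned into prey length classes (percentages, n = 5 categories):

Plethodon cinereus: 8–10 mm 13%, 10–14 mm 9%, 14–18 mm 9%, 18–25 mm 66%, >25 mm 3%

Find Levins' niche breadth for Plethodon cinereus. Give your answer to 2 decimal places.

Convert percentages to proportions (divide by 100).
Σpᵢ² = 0.13² + 0.09² + 0.09² + 0.66² + 0.03² = 0.0169 + 0.0081 + 0.0081 + 0.4356 + 0.0009 = 0.4696
B = 1 / 0.4696 = 2.1295

2.13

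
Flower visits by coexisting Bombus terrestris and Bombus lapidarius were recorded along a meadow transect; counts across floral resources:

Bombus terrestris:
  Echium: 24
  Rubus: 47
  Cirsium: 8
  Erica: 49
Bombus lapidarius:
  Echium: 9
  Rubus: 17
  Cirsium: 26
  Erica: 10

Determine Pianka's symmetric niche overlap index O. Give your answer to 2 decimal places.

0.70

Proportions for Bombus terrestris (n=128): 24/128=0.1875, 47/128=0.3672, 8/128=0.0625, 49/128=0.3828
Proportions for Bombus lapidarius (n=62): 9/62=0.1452, 17/62=0.2742, 26/62=0.4194, 10/62=0.1613
Σ p₁ᵢp₂ᵢ = 0.027225 + 0.100686 + 0.026213 + 0.061746 = 0.215870
Σp_1ᵢ² = 0.1875² + 0.3672² + 0.0625² + 0.3828² = 0.035156 + 0.134836 + 0.003906 + 0.146536 = 0.320434
Σp_2ᵢ² = 0.1452² + 0.2742² + 0.4194² + 0.1613² = 0.021083 + 0.075186 + 0.175896 + 0.026018 = 0.298183
O = 0.215870 / √(0.320434 × 0.298183) = 0.215870 / 0.3091083 = 0.6984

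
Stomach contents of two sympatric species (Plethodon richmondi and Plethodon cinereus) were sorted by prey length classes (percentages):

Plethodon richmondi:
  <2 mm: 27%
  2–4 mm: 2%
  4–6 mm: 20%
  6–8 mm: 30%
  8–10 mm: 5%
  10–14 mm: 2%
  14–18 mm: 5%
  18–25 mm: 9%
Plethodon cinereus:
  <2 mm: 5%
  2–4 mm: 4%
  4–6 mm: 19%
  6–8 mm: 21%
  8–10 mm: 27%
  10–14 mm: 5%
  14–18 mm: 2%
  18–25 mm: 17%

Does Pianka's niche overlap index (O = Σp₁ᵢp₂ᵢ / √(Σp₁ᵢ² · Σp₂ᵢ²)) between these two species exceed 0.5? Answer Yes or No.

Convert percentages to proportions (divide by 100).
Σ p₁ᵢp₂ᵢ = 0.0135 + 0.0008 + 0.0380 + 0.0630 + 0.0135 + 0.0010 + 0.0010 + 0.0153 = 0.1461
Σp_1ᵢ² = 0.27² + 0.02² + 0.20² + 0.30² + 0.05² + 0.02² + 0.05² + 0.09² = 0.0729 + 0.0004 + 0.0400 + 0.0900 + 0.0025 + 0.0004 + 0.0025 + 0.0081 = 0.2168
Σp_2ᵢ² = 0.05² + 0.04² + 0.19² + 0.21² + 0.27² + 0.05² + 0.02² + 0.17² = 0.0025 + 0.0016 + 0.0361 + 0.0441 + 0.0729 + 0.0025 + 0.0004 + 0.0289 = 0.1890
O = 0.1461 / √(0.2168 × 0.1890) = 0.1461 / 0.20242 = 0.7218
O = 0.7218 > 0.5 → Yes.

Yes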